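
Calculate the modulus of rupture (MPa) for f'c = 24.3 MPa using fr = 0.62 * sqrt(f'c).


fr = 0.62 * sqrt(24.3)
= 3.056 MPa

3.056


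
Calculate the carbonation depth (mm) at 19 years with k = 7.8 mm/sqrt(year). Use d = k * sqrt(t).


depth = k * sqrt(t)
= 7.8 * sqrt(19)
= 34.0 mm

34.0


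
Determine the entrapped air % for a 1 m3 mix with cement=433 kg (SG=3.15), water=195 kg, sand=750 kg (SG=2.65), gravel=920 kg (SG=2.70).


Vol cement = 433 / (3.15 * 1000) = 0.13746 m3
Vol water = 195 / 1000 = 0.195 m3
Vol sand = 750 / (2.65 * 1000) = 0.283019 m3
Vol gravel = 920 / (2.70 * 1000) = 0.340741 m3
Total solid + water volume = 0.95622 m3
Air = (1 - 0.95622) * 100 = 4.38%

4.38


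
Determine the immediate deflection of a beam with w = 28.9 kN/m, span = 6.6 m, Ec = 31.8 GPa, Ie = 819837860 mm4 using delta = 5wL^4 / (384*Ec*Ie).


Convert: L = 6.6 m = 6600 mm, Ec = 31.8 GPa = 31800 MPa
delta = 5 * 28.9 * 6600^4 / (384 * 31800 * 819837860)
= 27.39 mm

27.39


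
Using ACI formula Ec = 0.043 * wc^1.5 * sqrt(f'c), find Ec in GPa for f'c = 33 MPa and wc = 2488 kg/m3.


Ec = 0.043 * 2488^1.5 * sqrt(33) / 1000
= 30.65 GPa

30.65


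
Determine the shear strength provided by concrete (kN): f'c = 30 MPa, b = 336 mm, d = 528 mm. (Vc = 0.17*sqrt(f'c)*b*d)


Vc = 0.17 * sqrt(30) * 336 * 528 / 1000
= 165.19 kN

165.19


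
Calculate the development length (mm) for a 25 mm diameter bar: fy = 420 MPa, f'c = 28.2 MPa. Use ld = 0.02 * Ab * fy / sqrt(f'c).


Ab = pi * 25^2 / 4 = 490.874 mm2
ld = 0.02 * 490.874 * 420 / sqrt(28.2)
= 776.5 mm

776.5


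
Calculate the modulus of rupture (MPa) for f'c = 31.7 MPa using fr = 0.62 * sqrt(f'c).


fr = 0.62 * sqrt(31.7)
= 3.491 MPa

3.491


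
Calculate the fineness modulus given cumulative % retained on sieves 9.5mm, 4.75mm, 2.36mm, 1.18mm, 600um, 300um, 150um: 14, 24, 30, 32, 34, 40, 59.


FM = sum(cumulative % retained) / 100
= 233 / 100
= 2.33

2.33


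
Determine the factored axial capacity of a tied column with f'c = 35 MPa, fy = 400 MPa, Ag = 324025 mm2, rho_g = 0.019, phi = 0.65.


Ast = rho * Ag = 0.019 * 324025 = 6156.475 mm2
phi*Pn = 0.65 * 0.80 * (0.85 * 35 * (324025 - 6156.475) + 400 * 6156.475) / 1000
= 6197.97 kN

6197.97


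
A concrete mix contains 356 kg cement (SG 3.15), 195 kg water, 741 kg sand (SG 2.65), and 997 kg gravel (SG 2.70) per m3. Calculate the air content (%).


Vol cement = 356 / (3.15 * 1000) = 0.113016 m3
Vol water = 195 / 1000 = 0.195 m3
Vol sand = 741 / (2.65 * 1000) = 0.279623 m3
Vol gravel = 997 / (2.70 * 1000) = 0.369259 m3
Total solid + water volume = 0.956898 m3
Air = (1 - 0.956898) * 100 = 4.31%

4.31


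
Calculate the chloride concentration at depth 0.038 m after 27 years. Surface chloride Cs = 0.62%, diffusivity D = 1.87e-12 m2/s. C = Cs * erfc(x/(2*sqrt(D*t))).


t_seconds = 27 * 365.25 * 24 * 3600 = 852055200.0 s
arg = 0.038 / (2 * sqrt(1.87e-12 * 852055200.0))
= 0.476
erfc(0.476) = 0.5008
C = 0.62 * 0.5008 = 0.3105%

0.3105


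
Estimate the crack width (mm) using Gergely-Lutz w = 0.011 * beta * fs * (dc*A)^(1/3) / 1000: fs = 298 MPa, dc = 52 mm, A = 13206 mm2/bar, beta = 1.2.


w = 0.011 * beta * fs * (dc * A)^(1/3) / 1000
= 0.011 * 1.2 * 298 * (52 * 13206)^(1/3) / 1000
= 0.347 mm

0.347


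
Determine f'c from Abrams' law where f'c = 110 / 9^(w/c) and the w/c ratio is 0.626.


f'c = 110 / 9^0.626
= 110 / 3.957
= 27.8 MPa

27.8


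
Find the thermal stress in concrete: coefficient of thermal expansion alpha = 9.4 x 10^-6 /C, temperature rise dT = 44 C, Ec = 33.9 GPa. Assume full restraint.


sigma = alpha * dT * Ec
= 9.4e-6 * 44 * 33.9 * 1000
= 14.021 MPa

14.021


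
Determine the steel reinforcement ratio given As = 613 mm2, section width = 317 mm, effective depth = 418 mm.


rho = As / (b * d)
= 613 / (317 * 418)
= 0.0046

0.0046


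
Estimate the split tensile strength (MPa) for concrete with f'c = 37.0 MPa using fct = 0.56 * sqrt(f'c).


fct = 0.56 * sqrt(37.0)
= 0.56 * 6.083
= 3.406 MPa

3.406


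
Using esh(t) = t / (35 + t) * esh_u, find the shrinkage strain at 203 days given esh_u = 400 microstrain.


esh(203) = 203 / (35 + 203) * 400
= 203 / 238 * 400
= 341.2 microstrain

341.2


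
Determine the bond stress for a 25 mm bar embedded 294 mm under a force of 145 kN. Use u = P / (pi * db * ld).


u = P / (pi * db * ld)
= 145 * 1000 / (pi * 25 * 294)
= 6.28 MPa

6.28


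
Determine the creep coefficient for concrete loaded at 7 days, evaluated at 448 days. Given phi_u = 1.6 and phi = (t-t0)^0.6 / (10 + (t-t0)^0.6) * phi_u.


dt = 448 - 7 = 441
phi = 441^0.6 / (10 + 441^0.6) * 1.6
= 1.271

1.271


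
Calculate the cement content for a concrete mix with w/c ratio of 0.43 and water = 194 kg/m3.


Cement = water / (w/c)
= 194 / 0.43
= 451.2 kg/m3

451.2


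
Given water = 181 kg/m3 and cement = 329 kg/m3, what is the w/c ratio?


w/c = water / cement
w/c = 181 / 329 = 0.55

0.55


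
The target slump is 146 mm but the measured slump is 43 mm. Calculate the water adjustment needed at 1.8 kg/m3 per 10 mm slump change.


Difference = 146 - 43 = 103 mm
Water adjustment = 103 * 1.8 / 10 = 18.5 kg/m3

18.5


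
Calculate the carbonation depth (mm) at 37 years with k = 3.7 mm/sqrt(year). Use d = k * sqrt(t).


depth = k * sqrt(t)
= 3.7 * sqrt(37)
= 22.51 mm

22.51


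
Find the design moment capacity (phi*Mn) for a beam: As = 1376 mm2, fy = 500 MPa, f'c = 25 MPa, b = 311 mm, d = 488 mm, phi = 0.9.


a = As * fy / (0.85 * f'c * b)
= 1376 * 500 / (0.85 * 25 * 311)
= 104.1044 mm
Mn = As * fy * (d - a/2) / 10^6
= 299.9321 kN-m
phi*Mn = 0.9 * 299.9321 = 269.94 kN-m

269.94


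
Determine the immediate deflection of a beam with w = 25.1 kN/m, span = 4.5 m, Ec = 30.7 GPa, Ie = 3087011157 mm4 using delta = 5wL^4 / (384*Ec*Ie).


Convert: L = 4.5 m = 4500 mm, Ec = 30.7 GPa = 30700 MPa
delta = 5 * 25.1 * 4500^4 / (384 * 30700 * 3087011157)
= 1.41 mm

1.41


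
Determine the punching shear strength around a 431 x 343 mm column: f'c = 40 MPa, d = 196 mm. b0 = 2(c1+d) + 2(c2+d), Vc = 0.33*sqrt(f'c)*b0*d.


b0 = 2*(431 + 196) + 2*(343 + 196) = 2332 mm
Vc = 0.33 * sqrt(40) * 2332 * 196 / 1000
= 953.96 kN

953.96


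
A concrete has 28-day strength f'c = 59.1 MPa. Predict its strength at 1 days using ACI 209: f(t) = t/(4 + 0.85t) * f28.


f(1) = 1 / (4 + 0.85 * 1) * 59.1
= 1 / 4.85 * 59.1
= 12.19 MPa

12.19


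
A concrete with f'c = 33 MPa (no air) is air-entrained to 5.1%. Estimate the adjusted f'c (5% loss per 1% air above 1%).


Strength loss = (5.1 - 1) * 5 = 20.5%
f'c = 33 * (1 - 20.5/100)
= 26.24 MPa

26.24


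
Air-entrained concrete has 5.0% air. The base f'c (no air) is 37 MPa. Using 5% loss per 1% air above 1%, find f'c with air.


Strength loss = (5.0 - 1) * 5 = 20.0%
f'c = 37 * (1 - 20.0/100)
= 29.6 MPa

29.6


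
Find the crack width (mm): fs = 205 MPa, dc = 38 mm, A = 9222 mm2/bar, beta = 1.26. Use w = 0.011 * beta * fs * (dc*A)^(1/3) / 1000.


w = 0.011 * beta * fs * (dc * A)^(1/3) / 1000
= 0.011 * 1.26 * 205 * (38 * 9222)^(1/3) / 1000
= 0.2 mm

0.2


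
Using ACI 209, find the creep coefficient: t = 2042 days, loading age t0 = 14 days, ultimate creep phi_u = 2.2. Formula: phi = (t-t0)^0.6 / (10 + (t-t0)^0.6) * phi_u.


dt = 2042 - 14 = 2028
phi = 2028^0.6 / (10 + 2028^0.6) * 2.2
= 1.993

1.993


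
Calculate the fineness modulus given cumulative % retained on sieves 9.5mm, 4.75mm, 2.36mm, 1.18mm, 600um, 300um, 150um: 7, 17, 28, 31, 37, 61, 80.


FM = sum(cumulative % retained) / 100
= 261 / 100
= 2.61

2.61


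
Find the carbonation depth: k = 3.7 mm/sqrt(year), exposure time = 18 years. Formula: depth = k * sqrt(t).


depth = k * sqrt(t)
= 3.7 * sqrt(18)
= 15.7 mm

15.7


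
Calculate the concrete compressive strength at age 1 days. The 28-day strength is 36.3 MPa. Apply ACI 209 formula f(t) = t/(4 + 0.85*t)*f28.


f(1) = 1 / (4 + 0.85 * 1) * 36.3
= 1 / 4.85 * 36.3
= 7.48 MPa

7.48


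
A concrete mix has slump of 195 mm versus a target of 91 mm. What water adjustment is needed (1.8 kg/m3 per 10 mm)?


Difference = 91 - 195 = -104 mm
Water adjustment = -104 * 1.8 / 10 = -18.7 kg/m3

-18.7


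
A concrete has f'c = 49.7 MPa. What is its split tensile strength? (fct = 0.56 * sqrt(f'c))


fct = 0.56 * sqrt(49.7)
= 0.56 * 7.05
= 3.948 MPa

3.948


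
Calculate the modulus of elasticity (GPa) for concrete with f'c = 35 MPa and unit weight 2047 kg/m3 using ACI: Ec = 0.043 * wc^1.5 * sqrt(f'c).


Ec = 0.043 * 2047^1.5 * sqrt(35) / 1000
= 23.56 GPa

23.56


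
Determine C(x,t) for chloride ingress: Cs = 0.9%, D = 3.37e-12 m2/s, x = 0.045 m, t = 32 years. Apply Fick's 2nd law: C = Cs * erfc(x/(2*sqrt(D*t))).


t_seconds = 32 * 365.25 * 24 * 3600 = 1009843200.0 s
arg = 0.045 / (2 * sqrt(3.37e-12 * 1009843200.0))
= 0.3857
erfc(0.3857) = 0.5854
C = 0.9 * 0.5854 = 0.5269%

0.5269


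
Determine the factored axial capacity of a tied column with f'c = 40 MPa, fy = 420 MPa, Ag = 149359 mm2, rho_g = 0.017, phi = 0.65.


Ast = rho * Ag = 0.017 * 149359 = 2539.103 mm2
phi*Pn = 0.65 * 0.80 * (0.85 * 40 * (149359 - 2539.103) + 420 * 2539.103) / 1000
= 3150.32 kN

3150.32


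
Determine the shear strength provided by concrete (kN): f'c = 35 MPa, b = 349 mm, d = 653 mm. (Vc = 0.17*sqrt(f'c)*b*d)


Vc = 0.17 * sqrt(35) * 349 * 653 / 1000
= 229.2 kN

229.2


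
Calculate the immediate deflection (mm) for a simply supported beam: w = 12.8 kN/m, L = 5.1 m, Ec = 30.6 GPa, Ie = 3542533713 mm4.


Convert: L = 5.1 m = 5100 mm, Ec = 30.6 GPa = 30600 MPa
delta = 5 * 12.8 * 5100^4 / (384 * 30600 * 3542533713)
= 1.04 mm

1.04


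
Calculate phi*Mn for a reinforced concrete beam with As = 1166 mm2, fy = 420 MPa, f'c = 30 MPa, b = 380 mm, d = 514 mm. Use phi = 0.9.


a = As * fy / (0.85 * f'c * b)
= 1166 * 420 / (0.85 * 30 * 380)
= 50.5387 mm
Mn = As * fy * (d - a/2) / 10^6
= 239.3412 kN-m
phi*Mn = 0.9 * 239.3412 = 215.41 kN-m

215.41


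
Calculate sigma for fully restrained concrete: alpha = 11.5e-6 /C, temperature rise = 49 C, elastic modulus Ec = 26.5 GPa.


sigma = alpha * dT * Ec
= 11.5e-6 * 49 * 26.5 * 1000
= 14.933 MPa

14.933


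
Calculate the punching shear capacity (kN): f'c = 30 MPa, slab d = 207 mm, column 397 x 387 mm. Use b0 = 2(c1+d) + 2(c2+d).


b0 = 2*(397 + 207) + 2*(387 + 207) = 2396 mm
Vc = 0.33 * sqrt(30) * 2396 * 207 / 1000
= 896.46 kN

896.46


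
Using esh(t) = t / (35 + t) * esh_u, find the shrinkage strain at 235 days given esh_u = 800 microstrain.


esh(235) = 235 / (35 + 235) * 800
= 235 / 270 * 800
= 696.3 microstrain

696.3


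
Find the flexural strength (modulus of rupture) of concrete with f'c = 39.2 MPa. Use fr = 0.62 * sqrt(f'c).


fr = 0.62 * sqrt(39.2)
= 3.882 MPa

3.882


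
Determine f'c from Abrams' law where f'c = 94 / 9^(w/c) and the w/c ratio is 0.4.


f'c = 94 / 9^0.4
= 94 / 2.408
= 39.03 MPa

39.03


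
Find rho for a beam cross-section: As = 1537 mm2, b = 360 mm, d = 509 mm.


rho = As / (b * d)
= 1537 / (360 * 509)
= 0.0084

0.0084


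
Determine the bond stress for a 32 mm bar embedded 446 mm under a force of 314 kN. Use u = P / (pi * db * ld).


u = P / (pi * db * ld)
= 314 * 1000 / (pi * 32 * 446)
= 7.003 MPa

7.003


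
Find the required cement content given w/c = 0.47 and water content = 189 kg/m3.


Cement = water / (w/c)
= 189 / 0.47
= 402.1 kg/m3

402.1


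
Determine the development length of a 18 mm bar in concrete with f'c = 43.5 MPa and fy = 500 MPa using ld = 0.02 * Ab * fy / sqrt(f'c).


Ab = pi * 18^2 / 4 = 254.469 mm2
ld = 0.02 * 254.469 * 500 / sqrt(43.5)
= 385.8 mm

385.8


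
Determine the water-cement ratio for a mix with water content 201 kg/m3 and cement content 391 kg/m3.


w/c = water / cement
w/c = 201 / 391 = 0.514

0.514


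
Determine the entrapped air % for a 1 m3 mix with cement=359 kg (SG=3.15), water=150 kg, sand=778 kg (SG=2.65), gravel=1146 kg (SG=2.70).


Vol cement = 359 / (3.15 * 1000) = 0.113968 m3
Vol water = 150 / 1000 = 0.15 m3
Vol sand = 778 / (2.65 * 1000) = 0.293585 m3
Vol gravel = 1146 / (2.70 * 1000) = 0.424444 m3
Total solid + water volume = 0.981998 m3
Air = (1 - 0.981998) * 100 = 1.8%

1.8


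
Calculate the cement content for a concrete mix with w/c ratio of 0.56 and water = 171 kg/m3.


Cement = water / (w/c)
= 171 / 0.56
= 305.4 kg/m3

305.4


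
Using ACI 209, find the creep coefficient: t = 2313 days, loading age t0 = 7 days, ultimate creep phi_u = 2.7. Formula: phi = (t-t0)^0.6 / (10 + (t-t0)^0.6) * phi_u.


dt = 2313 - 7 = 2306
phi = 2306^0.6 / (10 + 2306^0.6) * 2.7
= 2.463

2.463


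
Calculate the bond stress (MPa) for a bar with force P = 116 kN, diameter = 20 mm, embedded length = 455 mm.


u = P / (pi * db * ld)
= 116 * 1000 / (pi * 20 * 455)
= 4.058 MPa

4.058


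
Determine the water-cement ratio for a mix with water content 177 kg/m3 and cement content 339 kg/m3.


w/c = water / cement
w/c = 177 / 339 = 0.522

0.522


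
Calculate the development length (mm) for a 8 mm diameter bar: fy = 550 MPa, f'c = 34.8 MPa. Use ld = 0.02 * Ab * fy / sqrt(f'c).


Ab = pi * 8^2 / 4 = 50.265 mm2
ld = 0.02 * 50.265 * 550 / sqrt(34.8)
= 93.7 mm

93.7


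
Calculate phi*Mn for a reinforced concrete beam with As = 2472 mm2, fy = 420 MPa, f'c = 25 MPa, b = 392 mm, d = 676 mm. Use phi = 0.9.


a = As * fy / (0.85 * f'c * b)
= 2472 * 420 / (0.85 * 25 * 392)
= 124.6387 mm
Mn = As * fy * (d - a/2) / 10^6
= 637.1478 kN-m
phi*Mn = 0.9 * 637.1478 = 573.43 kN-m

573.43


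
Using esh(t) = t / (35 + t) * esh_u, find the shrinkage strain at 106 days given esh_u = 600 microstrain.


esh(106) = 106 / (35 + 106) * 600
= 106 / 141 * 600
= 451.1 microstrain

451.1


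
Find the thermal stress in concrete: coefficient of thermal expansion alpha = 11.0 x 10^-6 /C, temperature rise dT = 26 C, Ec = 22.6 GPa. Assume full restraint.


sigma = alpha * dT * Ec
= 11.0e-6 * 26 * 22.6 * 1000
= 6.464 MPa

6.464


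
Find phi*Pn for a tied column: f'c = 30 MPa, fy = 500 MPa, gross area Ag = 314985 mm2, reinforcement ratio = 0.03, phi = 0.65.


Ast = rho * Ag = 0.03 * 314985 = 9449.55 mm2
phi*Pn = 0.65 * 0.80 * (0.85 * 30 * (314985 - 9449.55) + 500 * 9449.55) / 1000
= 6508.28 kN

6508.28


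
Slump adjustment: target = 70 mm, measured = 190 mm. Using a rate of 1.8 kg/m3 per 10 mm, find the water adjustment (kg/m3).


Difference = 70 - 190 = -120 mm
Water adjustment = -120 * 1.8 / 10 = -21.6 kg/m3

-21.6


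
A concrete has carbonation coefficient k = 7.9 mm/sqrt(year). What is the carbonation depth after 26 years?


depth = k * sqrt(t)
= 7.9 * sqrt(26)
= 40.28 mm

40.28


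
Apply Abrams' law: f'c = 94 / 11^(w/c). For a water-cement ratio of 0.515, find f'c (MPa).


f'c = 94 / 11^0.515
= 94 / 3.438
= 27.34 MPa

27.34


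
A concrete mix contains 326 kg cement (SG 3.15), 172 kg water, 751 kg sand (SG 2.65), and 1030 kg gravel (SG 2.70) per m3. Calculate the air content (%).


Vol cement = 326 / (3.15 * 1000) = 0.103492 m3
Vol water = 172 / 1000 = 0.172 m3
Vol sand = 751 / (2.65 * 1000) = 0.283396 m3
Vol gravel = 1030 / (2.70 * 1000) = 0.381481 m3
Total solid + water volume = 0.94037 m3
Air = (1 - 0.94037) * 100 = 5.96%

5.96


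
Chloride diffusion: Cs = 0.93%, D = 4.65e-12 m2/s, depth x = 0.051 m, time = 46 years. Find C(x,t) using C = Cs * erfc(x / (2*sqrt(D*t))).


t_seconds = 46 * 365.25 * 24 * 3600 = 1451649600.0 s
arg = 0.051 / (2 * sqrt(4.65e-12 * 1451649600.0))
= 0.3104
erfc(0.3104) = 0.6607
C = 0.93 * 0.6607 = 0.6145%

0.6145


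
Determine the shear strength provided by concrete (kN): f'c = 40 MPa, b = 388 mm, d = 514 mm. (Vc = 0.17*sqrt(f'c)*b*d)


Vc = 0.17 * sqrt(40) * 388 * 514 / 1000
= 214.42 kN

214.42


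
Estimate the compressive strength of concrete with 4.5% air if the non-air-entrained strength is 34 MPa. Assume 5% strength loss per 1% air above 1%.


Strength loss = (4.5 - 1) * 5 = 17.5%
f'c = 34 * (1 - 17.5/100)
= 28.05 MPa

28.05


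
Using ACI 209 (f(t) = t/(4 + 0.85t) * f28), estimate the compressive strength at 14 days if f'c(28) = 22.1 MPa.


f(14) = 14 / (4 + 0.85 * 14) * 22.1
= 14 / 15.9 * 22.1
= 19.46 MPa

19.46


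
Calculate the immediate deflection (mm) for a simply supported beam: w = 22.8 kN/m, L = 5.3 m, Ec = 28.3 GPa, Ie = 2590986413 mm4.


Convert: L = 5.3 m = 5300 mm, Ec = 28.3 GPa = 28300 MPa
delta = 5 * 22.8 * 5300^4 / (384 * 28300 * 2590986413)
= 3.19 mm

3.19


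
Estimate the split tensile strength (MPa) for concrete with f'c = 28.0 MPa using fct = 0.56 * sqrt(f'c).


fct = 0.56 * sqrt(28.0)
= 0.56 * 5.292
= 2.963 MPa

2.963


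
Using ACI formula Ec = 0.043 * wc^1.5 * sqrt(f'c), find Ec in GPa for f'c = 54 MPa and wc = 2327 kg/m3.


Ec = 0.043 * 2327^1.5 * sqrt(54) / 1000
= 35.47 GPa

35.47


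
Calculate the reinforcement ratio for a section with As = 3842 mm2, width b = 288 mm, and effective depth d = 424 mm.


rho = As / (b * d)
= 3842 / (288 * 424)
= 0.0315

0.0315


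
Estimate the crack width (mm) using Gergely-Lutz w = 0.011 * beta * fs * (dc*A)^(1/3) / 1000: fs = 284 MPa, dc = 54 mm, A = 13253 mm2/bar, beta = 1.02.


w = 0.011 * beta * fs * (dc * A)^(1/3) / 1000
= 0.011 * 1.02 * 284 * (54 * 13253)^(1/3) / 1000
= 0.285 mm

0.285


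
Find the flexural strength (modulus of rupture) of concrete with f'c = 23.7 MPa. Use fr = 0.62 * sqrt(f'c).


fr = 0.62 * sqrt(23.7)
= 3.018 MPa

3.018


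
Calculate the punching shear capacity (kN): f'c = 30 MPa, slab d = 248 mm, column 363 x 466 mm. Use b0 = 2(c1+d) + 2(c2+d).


b0 = 2*(363 + 248) + 2*(466 + 248) = 2650 mm
Vc = 0.33 * sqrt(30) * 2650 * 248 / 1000
= 1187.88 kN

1187.88


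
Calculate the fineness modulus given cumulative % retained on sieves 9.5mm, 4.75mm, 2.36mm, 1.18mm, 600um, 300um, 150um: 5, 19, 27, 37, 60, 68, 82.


FM = sum(cumulative % retained) / 100
= 298 / 100
= 2.98

2.98


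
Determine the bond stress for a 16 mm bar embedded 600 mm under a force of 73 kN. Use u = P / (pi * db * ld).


u = P / (pi * db * ld)
= 73 * 1000 / (pi * 16 * 600)
= 2.42 MPa

2.42


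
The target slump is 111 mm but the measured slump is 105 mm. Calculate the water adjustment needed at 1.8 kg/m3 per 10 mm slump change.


Difference = 111 - 105 = 6 mm
Water adjustment = 6 * 1.8 / 10 = 1.1 kg/m3

1.1


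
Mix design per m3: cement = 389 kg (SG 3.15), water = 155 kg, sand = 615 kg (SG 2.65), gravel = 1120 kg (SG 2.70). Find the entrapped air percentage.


Vol cement = 389 / (3.15 * 1000) = 0.123492 m3
Vol water = 155 / 1000 = 0.155 m3
Vol sand = 615 / (2.65 * 1000) = 0.232075 m3
Vol gravel = 1120 / (2.70 * 1000) = 0.414815 m3
Total solid + water volume = 0.925382 m3
Air = (1 - 0.925382) * 100 = 7.46%

7.46


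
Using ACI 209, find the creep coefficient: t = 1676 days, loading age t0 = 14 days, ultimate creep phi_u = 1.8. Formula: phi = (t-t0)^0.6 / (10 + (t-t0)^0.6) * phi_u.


dt = 1676 - 14 = 1662
phi = 1662^0.6 / (10 + 1662^0.6) * 1.8
= 1.612

1.612


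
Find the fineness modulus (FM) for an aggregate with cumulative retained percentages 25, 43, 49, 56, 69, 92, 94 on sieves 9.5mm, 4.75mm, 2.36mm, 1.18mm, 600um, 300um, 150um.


FM = sum(cumulative % retained) / 100
= 428 / 100
= 4.28

4.28


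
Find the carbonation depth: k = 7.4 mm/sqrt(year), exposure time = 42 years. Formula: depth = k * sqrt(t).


depth = k * sqrt(t)
= 7.4 * sqrt(42)
= 47.96 mm

47.96


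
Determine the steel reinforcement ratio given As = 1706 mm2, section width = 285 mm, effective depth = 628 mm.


rho = As / (b * d)
= 1706 / (285 * 628)
= 0.0095

0.0095


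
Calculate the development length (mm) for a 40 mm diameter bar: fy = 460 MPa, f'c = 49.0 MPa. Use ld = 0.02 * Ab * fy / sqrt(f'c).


Ab = pi * 40^2 / 4 = 1256.637 mm2
ld = 0.02 * 1256.637 * 460 / sqrt(49.0)
= 1651.6 mm

1651.6


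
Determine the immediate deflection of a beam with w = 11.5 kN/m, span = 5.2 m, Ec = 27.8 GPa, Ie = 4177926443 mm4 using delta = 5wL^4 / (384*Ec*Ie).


Convert: L = 5.2 m = 5200 mm, Ec = 27.8 GPa = 27800 MPa
delta = 5 * 11.5 * 5200^4 / (384 * 27800 * 4177926443)
= 0.94 mm

0.94


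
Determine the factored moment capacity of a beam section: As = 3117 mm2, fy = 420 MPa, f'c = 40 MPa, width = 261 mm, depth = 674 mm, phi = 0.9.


a = As * fy / (0.85 * f'c * b)
= 3117 * 420 / (0.85 * 40 * 261)
= 147.5254 mm
Mn = As * fy * (d - a/2) / 10^6
= 785.7947 kN-m
phi*Mn = 0.9 * 785.7947 = 707.22 kN-m

707.22


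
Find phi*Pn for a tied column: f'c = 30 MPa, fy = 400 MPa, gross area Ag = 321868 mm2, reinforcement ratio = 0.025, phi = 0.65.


Ast = rho * Ag = 0.025 * 321868 = 8046.7 mm2
phi*Pn = 0.65 * 0.80 * (0.85 * 30 * (321868 - 8046.7) + 400 * 8046.7) / 1000
= 5834.98 kN

5834.98


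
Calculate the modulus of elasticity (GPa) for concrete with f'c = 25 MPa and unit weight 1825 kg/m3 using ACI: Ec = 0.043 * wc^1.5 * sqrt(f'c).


Ec = 0.043 * 1825^1.5 * sqrt(25) / 1000
= 16.76 GPa

16.76


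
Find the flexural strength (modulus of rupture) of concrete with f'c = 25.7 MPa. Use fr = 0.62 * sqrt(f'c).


fr = 0.62 * sqrt(25.7)
= 3.143 MPa

3.143


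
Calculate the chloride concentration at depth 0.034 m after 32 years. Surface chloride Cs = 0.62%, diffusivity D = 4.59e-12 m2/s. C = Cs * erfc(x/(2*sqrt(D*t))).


t_seconds = 32 * 365.25 * 24 * 3600 = 1009843200.0 s
arg = 0.034 / (2 * sqrt(4.59e-12 * 1009843200.0))
= 0.2497
erfc(0.2497) = 0.724
C = 0.62 * 0.724 = 0.4489%

0.4489


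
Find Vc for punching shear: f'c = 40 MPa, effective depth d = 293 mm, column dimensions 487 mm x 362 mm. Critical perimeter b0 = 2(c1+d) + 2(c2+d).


b0 = 2*(487 + 293) + 2*(362 + 293) = 2870 mm
Vc = 0.33 * sqrt(40) * 2870 * 293 / 1000
= 1755.07 kN

1755.07


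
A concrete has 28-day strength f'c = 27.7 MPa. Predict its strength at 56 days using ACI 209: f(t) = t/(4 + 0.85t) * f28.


f(56) = 56 / (4 + 0.85 * 56) * 27.7
= 56 / 51.6 * 27.7
= 30.06 MPa

30.06


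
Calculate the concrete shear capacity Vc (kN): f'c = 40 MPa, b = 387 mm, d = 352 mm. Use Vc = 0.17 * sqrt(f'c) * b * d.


Vc = 0.17 * sqrt(40) * 387 * 352 / 1000
= 146.46 kN

146.46


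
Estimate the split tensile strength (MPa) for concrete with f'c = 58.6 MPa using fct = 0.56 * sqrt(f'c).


fct = 0.56 * sqrt(58.6)
= 0.56 * 7.655
= 4.287 MPa

4.287


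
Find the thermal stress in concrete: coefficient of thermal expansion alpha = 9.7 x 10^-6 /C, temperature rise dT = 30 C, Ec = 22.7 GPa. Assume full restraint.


sigma = alpha * dT * Ec
= 9.7e-6 * 30 * 22.7 * 1000
= 6.606 MPa

6.606


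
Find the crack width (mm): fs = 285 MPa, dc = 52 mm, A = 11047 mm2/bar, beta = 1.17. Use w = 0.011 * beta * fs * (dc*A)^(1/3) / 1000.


w = 0.011 * beta * fs * (dc * A)^(1/3) / 1000
= 0.011 * 1.17 * 285 * (52 * 11047)^(1/3) / 1000
= 0.305 mm

0.305


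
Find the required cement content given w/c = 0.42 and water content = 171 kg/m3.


Cement = water / (w/c)
= 171 / 0.42
= 407.1 kg/m3

407.1


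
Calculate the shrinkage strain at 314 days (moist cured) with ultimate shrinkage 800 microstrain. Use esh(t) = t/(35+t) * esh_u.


esh(314) = 314 / (35 + 314) * 800
= 314 / 349 * 800
= 719.8 microstrain

719.8


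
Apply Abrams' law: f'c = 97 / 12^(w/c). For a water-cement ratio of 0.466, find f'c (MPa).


f'c = 97 / 12^0.466
= 97 / 3.183
= 30.47 MPa

30.47


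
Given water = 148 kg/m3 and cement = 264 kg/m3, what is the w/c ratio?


w/c = water / cement
w/c = 148 / 264 = 0.561

0.561


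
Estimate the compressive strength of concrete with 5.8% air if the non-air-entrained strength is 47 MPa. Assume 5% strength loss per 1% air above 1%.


Strength loss = (5.8 - 1) * 5 = 24.0%
f'c = 47 * (1 - 24.0/100)
= 35.72 MPa

35.72


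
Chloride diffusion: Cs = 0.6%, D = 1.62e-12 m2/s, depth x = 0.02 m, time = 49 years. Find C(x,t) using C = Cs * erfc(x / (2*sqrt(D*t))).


t_seconds = 49 * 365.25 * 24 * 3600 = 1546322400.0 s
arg = 0.02 / (2 * sqrt(1.62e-12 * 1546322400.0))
= 0.1998
erfc(0.1998) = 0.7775
C = 0.6 * 0.7775 = 0.4665%

0.4665


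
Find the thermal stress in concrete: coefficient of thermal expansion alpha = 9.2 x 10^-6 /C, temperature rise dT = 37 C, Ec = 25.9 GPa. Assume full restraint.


sigma = alpha * dT * Ec
= 9.2e-6 * 37 * 25.9 * 1000
= 8.816 MPa

8.816


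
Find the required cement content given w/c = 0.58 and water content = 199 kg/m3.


Cement = water / (w/c)
= 199 / 0.58
= 343.1 kg/m3

343.1


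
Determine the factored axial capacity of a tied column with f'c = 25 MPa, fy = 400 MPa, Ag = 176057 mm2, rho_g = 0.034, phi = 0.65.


Ast = rho * Ag = 0.034 * 176057 = 5985.938 mm2
phi*Pn = 0.65 * 0.80 * (0.85 * 25 * (176057 - 5985.938) + 400 * 5985.938) / 1000
= 3124.36 kN

3124.36


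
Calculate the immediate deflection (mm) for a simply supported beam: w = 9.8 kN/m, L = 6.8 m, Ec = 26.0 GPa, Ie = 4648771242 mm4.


Convert: L = 6.8 m = 6800 mm, Ec = 26.0 GPa = 26000 MPa
delta = 5 * 9.8 * 6800^4 / (384 * 26000 * 4648771242)
= 2.26 mm

2.26


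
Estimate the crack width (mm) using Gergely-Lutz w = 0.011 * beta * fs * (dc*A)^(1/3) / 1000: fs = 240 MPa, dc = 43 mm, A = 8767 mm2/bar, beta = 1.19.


w = 0.011 * beta * fs * (dc * A)^(1/3) / 1000
= 0.011 * 1.19 * 240 * (43 * 8767)^(1/3) / 1000
= 0.227 mm

0.227


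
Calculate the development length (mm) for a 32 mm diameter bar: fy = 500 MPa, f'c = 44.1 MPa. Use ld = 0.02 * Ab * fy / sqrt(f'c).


Ab = pi * 32^2 / 4 = 804.248 mm2
ld = 0.02 * 804.248 * 500 / sqrt(44.1)
= 1211.1 mm

1211.1


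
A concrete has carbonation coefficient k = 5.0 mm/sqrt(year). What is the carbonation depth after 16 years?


depth = k * sqrt(t)
= 5.0 * sqrt(16)
= 20.0 mm

20.0


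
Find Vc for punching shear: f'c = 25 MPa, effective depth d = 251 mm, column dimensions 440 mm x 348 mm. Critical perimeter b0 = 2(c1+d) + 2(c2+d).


b0 = 2*(440 + 251) + 2*(348 + 251) = 2580 mm
Vc = 0.33 * sqrt(25) * 2580 * 251 / 1000
= 1068.51 kN

1068.51


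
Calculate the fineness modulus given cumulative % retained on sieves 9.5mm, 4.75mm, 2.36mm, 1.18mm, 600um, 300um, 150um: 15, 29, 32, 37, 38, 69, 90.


FM = sum(cumulative % retained) / 100
= 310 / 100
= 3.1

3.1


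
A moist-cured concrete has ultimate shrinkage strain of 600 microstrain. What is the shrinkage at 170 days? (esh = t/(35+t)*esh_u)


esh(170) = 170 / (35 + 170) * 600
= 170 / 205 * 600
= 497.6 microstrain

497.6


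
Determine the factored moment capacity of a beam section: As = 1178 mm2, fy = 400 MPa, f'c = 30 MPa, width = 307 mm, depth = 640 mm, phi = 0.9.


a = As * fy / (0.85 * f'c * b)
= 1178 * 400 / (0.85 * 30 * 307)
= 60.1903 mm
Mn = As * fy * (d - a/2) / 10^6
= 287.3872 kN-m
phi*Mn = 0.9 * 287.3872 = 258.65 kN-m

258.65


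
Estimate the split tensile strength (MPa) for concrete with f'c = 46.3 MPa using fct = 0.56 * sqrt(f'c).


fct = 0.56 * sqrt(46.3)
= 0.56 * 6.804
= 3.81 MPa

3.81


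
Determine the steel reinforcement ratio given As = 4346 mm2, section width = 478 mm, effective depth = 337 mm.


rho = As / (b * d)
= 4346 / (478 * 337)
= 0.027

0.027


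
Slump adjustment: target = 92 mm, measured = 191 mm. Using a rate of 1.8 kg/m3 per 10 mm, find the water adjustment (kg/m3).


Difference = 92 - 191 = -99 mm
Water adjustment = -99 * 1.8 / 10 = -17.8 kg/m3

-17.8


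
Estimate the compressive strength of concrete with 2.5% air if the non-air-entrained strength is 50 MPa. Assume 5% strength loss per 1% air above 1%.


Strength loss = (2.5 - 1) * 5 = 7.5%
f'c = 50 * (1 - 7.5/100)
= 46.25 MPa

46.25


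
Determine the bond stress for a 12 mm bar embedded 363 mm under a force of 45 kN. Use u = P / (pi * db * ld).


u = P / (pi * db * ld)
= 45 * 1000 / (pi * 12 * 363)
= 3.288 MPa

3.288


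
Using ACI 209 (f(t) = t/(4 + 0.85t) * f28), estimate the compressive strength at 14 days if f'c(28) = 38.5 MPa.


f(14) = 14 / (4 + 0.85 * 14) * 38.5
= 14 / 15.9 * 38.5
= 33.9 MPa

33.9


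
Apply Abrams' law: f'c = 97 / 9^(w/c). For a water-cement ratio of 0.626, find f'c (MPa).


f'c = 97 / 9^0.626
= 97 / 3.957
= 24.51 MPa

24.51


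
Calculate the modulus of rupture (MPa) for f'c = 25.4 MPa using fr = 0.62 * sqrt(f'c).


fr = 0.62 * sqrt(25.4)
= 3.125 MPa

3.125


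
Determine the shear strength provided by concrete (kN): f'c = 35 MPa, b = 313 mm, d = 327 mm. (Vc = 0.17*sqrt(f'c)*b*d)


Vc = 0.17 * sqrt(35) * 313 * 327 / 1000
= 102.94 kN

102.94


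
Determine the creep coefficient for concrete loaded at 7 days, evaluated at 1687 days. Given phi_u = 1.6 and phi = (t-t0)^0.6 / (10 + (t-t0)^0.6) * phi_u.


dt = 1687 - 7 = 1680
phi = 1680^0.6 / (10 + 1680^0.6) * 1.6
= 1.434

1.434


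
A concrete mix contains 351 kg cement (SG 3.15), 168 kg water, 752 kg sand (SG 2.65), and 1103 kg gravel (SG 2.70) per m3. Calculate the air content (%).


Vol cement = 351 / (3.15 * 1000) = 0.111429 m3
Vol water = 168 / 1000 = 0.168 m3
Vol sand = 752 / (2.65 * 1000) = 0.283774 m3
Vol gravel = 1103 / (2.70 * 1000) = 0.408519 m3
Total solid + water volume = 0.971721 m3
Air = (1 - 0.971721) * 100 = 2.83%

2.83


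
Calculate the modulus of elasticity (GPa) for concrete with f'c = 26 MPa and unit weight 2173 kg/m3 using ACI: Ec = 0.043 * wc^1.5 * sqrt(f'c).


Ec = 0.043 * 2173^1.5 * sqrt(26) / 1000
= 22.21 GPa

22.21


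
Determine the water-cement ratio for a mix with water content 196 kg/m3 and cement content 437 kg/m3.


w/c = water / cement
w/c = 196 / 437 = 0.449

0.449


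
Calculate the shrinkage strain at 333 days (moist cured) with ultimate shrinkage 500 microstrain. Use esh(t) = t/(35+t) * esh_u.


esh(333) = 333 / (35 + 333) * 500
= 333 / 368 * 500
= 452.4 microstrain

452.4


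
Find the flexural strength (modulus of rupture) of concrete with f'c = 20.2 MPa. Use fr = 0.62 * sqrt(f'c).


fr = 0.62 * sqrt(20.2)
= 2.787 MPa

2.787


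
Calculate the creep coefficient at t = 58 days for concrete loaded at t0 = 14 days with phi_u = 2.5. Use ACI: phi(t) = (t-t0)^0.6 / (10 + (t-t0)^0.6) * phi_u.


dt = 58 - 14 = 44
phi = 44^0.6 / (10 + 44^0.6) * 2.5
= 1.23

1.23


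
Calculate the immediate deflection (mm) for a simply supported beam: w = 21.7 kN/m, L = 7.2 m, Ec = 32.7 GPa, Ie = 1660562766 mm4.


Convert: L = 7.2 m = 7200 mm, Ec = 32.7 GPa = 32700 MPa
delta = 5 * 21.7 * 7200^4 / (384 * 32700 * 1660562766)
= 13.98 mm

13.98


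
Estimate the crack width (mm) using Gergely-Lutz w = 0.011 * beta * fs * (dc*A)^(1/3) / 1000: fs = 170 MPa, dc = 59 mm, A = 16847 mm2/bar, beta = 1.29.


w = 0.011 * beta * fs * (dc * A)^(1/3) / 1000
= 0.011 * 1.29 * 170 * (59 * 16847)^(1/3) / 1000
= 0.241 mm

0.241


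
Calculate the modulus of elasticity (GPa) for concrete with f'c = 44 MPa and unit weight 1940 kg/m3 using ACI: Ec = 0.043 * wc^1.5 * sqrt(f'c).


Ec = 0.043 * 1940^1.5 * sqrt(44) / 1000
= 24.37 GPa

24.37


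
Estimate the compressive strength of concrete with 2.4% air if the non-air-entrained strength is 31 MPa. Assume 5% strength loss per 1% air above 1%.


Strength loss = (2.4 - 1) * 5 = 7.0%
f'c = 31 * (1 - 7.0/100)
= 28.83 MPa

28.83


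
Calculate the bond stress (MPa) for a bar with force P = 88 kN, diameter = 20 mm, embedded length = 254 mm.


u = P / (pi * db * ld)
= 88 * 1000 / (pi * 20 * 254)
= 5.514 MPa

5.514


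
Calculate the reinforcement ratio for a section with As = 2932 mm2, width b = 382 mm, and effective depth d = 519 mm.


rho = As / (b * d)
= 2932 / (382 * 519)
= 0.0148

0.0148


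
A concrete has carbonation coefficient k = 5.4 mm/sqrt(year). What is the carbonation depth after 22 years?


depth = k * sqrt(t)
= 5.4 * sqrt(22)
= 25.33 mm

25.33


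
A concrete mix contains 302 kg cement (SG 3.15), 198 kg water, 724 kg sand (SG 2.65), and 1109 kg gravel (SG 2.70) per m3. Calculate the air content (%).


Vol cement = 302 / (3.15 * 1000) = 0.095873 m3
Vol water = 198 / 1000 = 0.198 m3
Vol sand = 724 / (2.65 * 1000) = 0.273208 m3
Vol gravel = 1109 / (2.70 * 1000) = 0.410741 m3
Total solid + water volume = 0.977821 m3
Air = (1 - 0.977821) * 100 = 2.22%

2.22


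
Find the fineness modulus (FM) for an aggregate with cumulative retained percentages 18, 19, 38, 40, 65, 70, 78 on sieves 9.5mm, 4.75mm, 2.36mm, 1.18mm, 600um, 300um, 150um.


FM = sum(cumulative % retained) / 100
= 328 / 100
= 3.28

3.28


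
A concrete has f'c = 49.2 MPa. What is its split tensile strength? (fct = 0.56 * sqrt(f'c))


fct = 0.56 * sqrt(49.2)
= 0.56 * 7.014
= 3.928 MPa

3.928


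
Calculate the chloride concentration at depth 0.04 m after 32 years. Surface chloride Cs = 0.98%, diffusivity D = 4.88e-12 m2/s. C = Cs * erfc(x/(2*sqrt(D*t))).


t_seconds = 32 * 365.25 * 24 * 3600 = 1009843200.0 s
arg = 0.04 / (2 * sqrt(4.88e-12 * 1009843200.0))
= 0.2849
erfc(0.2849) = 0.687
C = 0.98 * 0.687 = 0.6733%

0.6733


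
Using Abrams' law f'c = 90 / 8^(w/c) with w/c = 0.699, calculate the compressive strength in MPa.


f'c = 90 / 8^0.699
= 90 / 4.278
= 21.04 MPa

21.04


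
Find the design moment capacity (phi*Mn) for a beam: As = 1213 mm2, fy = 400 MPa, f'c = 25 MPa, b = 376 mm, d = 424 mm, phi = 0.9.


a = As * fy / (0.85 * f'c * b)
= 1213 * 400 / (0.85 * 25 * 376)
= 60.7259 mm
Mn = As * fy * (d - a/2) / 10^6
= 190.9927 kN-m
phi*Mn = 0.9 * 190.9927 = 171.89 kN-m

171.89


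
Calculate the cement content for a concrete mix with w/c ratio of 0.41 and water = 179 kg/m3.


Cement = water / (w/c)
= 179 / 0.41
= 436.6 kg/m3

436.6


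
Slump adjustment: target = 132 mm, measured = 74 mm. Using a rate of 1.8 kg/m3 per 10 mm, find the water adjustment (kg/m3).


Difference = 132 - 74 = 58 mm
Water adjustment = 58 * 1.8 / 10 = 10.4 kg/m3

10.4


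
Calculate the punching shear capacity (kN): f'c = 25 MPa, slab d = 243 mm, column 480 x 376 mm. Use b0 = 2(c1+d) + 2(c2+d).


b0 = 2*(480 + 243) + 2*(376 + 243) = 2684 mm
Vc = 0.33 * sqrt(25) * 2684 * 243 / 1000
= 1076.15 kN

1076.15


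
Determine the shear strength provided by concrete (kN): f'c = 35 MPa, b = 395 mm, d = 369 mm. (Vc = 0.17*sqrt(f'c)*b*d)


Vc = 0.17 * sqrt(35) * 395 * 369 / 1000
= 146.59 kN

146.59


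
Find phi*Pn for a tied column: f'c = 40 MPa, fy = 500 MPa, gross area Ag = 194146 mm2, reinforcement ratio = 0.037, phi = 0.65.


Ast = rho * Ag = 0.037 * 194146 = 7183.402 mm2
phi*Pn = 0.65 * 0.80 * (0.85 * 40 * (194146 - 7183.402) + 500 * 7183.402) / 1000
= 5173.18 kN

5173.18


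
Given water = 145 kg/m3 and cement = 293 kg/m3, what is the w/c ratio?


w/c = water / cement
w/c = 145 / 293 = 0.495

0.495


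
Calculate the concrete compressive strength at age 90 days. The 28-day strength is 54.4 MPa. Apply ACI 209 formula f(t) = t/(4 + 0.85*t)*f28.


f(90) = 90 / (4 + 0.85 * 90) * 54.4
= 90 / 80.5 * 54.4
= 60.82 MPa

60.82


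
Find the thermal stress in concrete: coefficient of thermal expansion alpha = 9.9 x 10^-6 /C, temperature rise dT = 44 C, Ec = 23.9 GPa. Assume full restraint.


sigma = alpha * dT * Ec
= 9.9e-6 * 44 * 23.9 * 1000
= 10.411 MPa

10.411


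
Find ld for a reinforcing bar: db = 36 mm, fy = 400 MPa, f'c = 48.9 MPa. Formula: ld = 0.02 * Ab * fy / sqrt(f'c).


Ab = pi * 36^2 / 4 = 1017.876 mm2
ld = 0.02 * 1017.876 * 400 / sqrt(48.9)
= 1164.5 mm

1164.5


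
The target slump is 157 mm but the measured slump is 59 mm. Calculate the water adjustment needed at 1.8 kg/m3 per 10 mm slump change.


Difference = 157 - 59 = 98 mm
Water adjustment = 98 * 1.8 / 10 = 17.6 kg/m3

17.6


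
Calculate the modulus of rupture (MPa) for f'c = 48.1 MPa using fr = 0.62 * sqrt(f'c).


fr = 0.62 * sqrt(48.1)
= 4.3 MPa

4.3


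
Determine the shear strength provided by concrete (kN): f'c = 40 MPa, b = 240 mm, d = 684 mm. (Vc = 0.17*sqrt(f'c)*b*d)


Vc = 0.17 * sqrt(40) * 240 * 684 / 1000
= 176.5 kN

176.5


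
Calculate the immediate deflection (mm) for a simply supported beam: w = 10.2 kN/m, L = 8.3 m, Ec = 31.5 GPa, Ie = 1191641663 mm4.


Convert: L = 8.3 m = 8300 mm, Ec = 31.5 GPa = 31500 MPa
delta = 5 * 10.2 * 8300^4 / (384 * 31500 * 1191641663)
= 16.79 mm

16.79


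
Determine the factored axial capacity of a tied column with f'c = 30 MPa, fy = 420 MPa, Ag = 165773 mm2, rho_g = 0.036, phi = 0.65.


Ast = rho * Ag = 0.036 * 165773 = 5967.828 mm2
phi*Pn = 0.65 * 0.80 * (0.85 * 30 * (165773 - 5967.828) + 420 * 5967.828) / 1000
= 3422.39 kN

3422.39


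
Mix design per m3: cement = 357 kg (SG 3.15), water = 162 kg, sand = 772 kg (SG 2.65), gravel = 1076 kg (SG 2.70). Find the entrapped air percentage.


Vol cement = 357 / (3.15 * 1000) = 0.113333 m3
Vol water = 162 / 1000 = 0.162 m3
Vol sand = 772 / (2.65 * 1000) = 0.291321 m3
Vol gravel = 1076 / (2.70 * 1000) = 0.398519 m3
Total solid + water volume = 0.965173 m3
Air = (1 - 0.965173) * 100 = 3.48%

3.48


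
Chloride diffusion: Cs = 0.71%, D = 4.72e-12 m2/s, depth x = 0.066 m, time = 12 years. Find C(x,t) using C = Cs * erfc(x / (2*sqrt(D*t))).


t_seconds = 12 * 365.25 * 24 * 3600 = 378691200.0 s
arg = 0.066 / (2 * sqrt(4.72e-12 * 378691200.0))
= 0.7805
erfc(0.7805) = 0.2697
C = 0.71 * 0.2697 = 0.1915%

0.1915


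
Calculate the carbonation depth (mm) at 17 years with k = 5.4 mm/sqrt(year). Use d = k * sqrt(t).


depth = k * sqrt(t)
= 5.4 * sqrt(17)
= 22.26 mm

22.26


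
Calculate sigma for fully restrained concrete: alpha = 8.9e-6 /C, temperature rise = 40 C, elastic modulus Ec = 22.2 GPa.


sigma = alpha * dT * Ec
= 8.9e-6 * 40 * 22.2 * 1000
= 7.903 MPa

7.903


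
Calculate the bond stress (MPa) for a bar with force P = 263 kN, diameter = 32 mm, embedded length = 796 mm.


u = P / (pi * db * ld)
= 263 * 1000 / (pi * 32 * 796)
= 3.287 MPa

3.287


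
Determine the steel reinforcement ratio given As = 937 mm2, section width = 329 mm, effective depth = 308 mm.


rho = As / (b * d)
= 937 / (329 * 308)
= 0.0092

0.0092


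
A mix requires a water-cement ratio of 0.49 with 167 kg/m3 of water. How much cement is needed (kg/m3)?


Cement = water / (w/c)
= 167 / 0.49
= 340.8 kg/m3

340.8


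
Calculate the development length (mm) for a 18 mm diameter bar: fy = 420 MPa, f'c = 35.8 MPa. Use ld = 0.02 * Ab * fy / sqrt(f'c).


Ab = pi * 18^2 / 4 = 254.469 mm2
ld = 0.02 * 254.469 * 420 / sqrt(35.8)
= 357.3 mm

357.3


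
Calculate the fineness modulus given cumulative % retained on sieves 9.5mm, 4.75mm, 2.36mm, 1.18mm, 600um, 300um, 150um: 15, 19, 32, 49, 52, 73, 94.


FM = sum(cumulative % retained) / 100
= 334 / 100
= 3.34

3.34


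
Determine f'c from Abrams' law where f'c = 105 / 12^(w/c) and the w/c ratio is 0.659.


f'c = 105 / 12^0.659
= 105 / 5.143
= 20.42 MPa

20.42


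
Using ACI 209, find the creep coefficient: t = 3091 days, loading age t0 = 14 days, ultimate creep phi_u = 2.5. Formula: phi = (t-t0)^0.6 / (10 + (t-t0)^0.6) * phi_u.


dt = 3091 - 14 = 3077
phi = 3077^0.6 / (10 + 3077^0.6) * 2.5
= 2.313

2.313


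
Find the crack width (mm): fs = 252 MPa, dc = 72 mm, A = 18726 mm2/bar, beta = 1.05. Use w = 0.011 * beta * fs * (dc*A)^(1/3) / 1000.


w = 0.011 * beta * fs * (dc * A)^(1/3) / 1000
= 0.011 * 1.05 * 252 * (72 * 18726)^(1/3) / 1000
= 0.322 mm

0.322


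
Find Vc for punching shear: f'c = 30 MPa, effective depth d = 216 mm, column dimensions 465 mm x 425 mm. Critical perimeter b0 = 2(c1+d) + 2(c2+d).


b0 = 2*(465 + 216) + 2*(425 + 216) = 2644 mm
Vc = 0.33 * sqrt(30) * 2644 * 216 / 1000
= 1032.26 kN

1032.26


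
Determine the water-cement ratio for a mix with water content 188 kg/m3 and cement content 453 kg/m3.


w/c = water / cement
w/c = 188 / 453 = 0.415

0.415


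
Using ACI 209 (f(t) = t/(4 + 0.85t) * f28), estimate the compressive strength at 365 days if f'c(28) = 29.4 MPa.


f(365) = 365 / (4 + 0.85 * 365) * 29.4
= 365 / 314.25 * 29.4
= 34.15 MPa

34.15
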